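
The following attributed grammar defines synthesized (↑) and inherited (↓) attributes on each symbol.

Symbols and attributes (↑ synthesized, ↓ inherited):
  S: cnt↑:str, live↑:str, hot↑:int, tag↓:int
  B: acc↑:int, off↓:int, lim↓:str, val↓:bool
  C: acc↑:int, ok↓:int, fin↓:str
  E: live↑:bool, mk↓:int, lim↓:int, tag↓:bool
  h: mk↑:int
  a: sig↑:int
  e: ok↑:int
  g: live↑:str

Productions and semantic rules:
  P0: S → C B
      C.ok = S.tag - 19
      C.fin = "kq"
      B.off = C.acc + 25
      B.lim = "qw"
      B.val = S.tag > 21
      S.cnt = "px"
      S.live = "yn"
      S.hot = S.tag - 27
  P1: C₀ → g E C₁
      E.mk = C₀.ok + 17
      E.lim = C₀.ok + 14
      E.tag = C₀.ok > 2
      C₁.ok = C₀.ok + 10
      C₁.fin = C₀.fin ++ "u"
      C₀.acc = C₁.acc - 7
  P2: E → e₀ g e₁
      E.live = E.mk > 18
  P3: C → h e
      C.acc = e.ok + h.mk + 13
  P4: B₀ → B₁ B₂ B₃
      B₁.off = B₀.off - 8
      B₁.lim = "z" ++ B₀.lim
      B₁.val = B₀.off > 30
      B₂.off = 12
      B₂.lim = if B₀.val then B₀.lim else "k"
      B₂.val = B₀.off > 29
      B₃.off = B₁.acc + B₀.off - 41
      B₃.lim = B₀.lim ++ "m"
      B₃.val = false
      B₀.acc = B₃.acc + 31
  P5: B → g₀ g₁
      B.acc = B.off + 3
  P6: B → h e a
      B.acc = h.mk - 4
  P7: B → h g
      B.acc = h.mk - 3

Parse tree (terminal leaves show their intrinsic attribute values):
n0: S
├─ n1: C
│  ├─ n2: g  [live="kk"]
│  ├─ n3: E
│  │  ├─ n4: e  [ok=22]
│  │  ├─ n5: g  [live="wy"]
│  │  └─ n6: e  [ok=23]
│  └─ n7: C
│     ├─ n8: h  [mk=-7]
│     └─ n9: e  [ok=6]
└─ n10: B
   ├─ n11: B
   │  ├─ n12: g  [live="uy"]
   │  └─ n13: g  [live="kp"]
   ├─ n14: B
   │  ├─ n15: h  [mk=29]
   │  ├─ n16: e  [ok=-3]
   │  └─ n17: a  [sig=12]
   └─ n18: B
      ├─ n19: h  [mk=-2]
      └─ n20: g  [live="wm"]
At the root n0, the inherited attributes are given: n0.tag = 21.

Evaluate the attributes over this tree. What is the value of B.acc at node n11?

1. n0.tag = 21  [given at root]
2. n1.ok = 2  [S.tag - 19]
3. n1.fin = "kq"  ["kq"]
4. n2.live = "kk"  [terminal]
5. n3.mk = 19  [C₀.ok + 17]
6. n3.lim = 16  [C₀.ok + 14]
7. n3.tag = false  [C₀.ok > 2]
8. n4.ok = 22  [terminal]
9. n5.live = "wy"  [terminal]
10. n6.ok = 23  [terminal]
11. n3.live = true  [E.mk > 18]
12. n7.ok = 12  [C₀.ok + 10]
13. n7.fin = "kqu"  [C₀.fin ++ "u"]
14. n8.mk = -7  [terminal]
15. n9.ok = 6  [terminal]
16. n7.acc = 12  [e.ok + h.mk + 13]
17. n1.acc = 5  [C₁.acc - 7]
18. n10.off = 30  [C.acc + 25]
19. n10.lim = "qw"  ["qw"]
20. n10.val = false  [S.tag > 21]
21. n11.off = 22  [B₀.off - 8]
22. n11.lim = "zqw"  ["z" ++ B₀.lim]
23. n11.val = false  [B₀.off > 30]
24. n12.live = "uy"  [terminal]
25. n13.live = "kp"  [terminal]
26. n11.acc = 25  [B.off + 3]
27. n14.off = 12  [12]
28. n14.lim = "k"  [if B₀.val then B₀.lim else "k"]
29. n14.val = true  [B₀.off > 29]
30. n15.mk = 29  [terminal]
31. n16.ok = -3  [terminal]
32. n17.sig = 12  [terminal]
33. n14.acc = 25  [h.mk - 4]
34. n18.off = 14  [B₁.acc + B₀.off - 41]
35. n18.lim = "qwm"  [B₀.lim ++ "m"]
36. n18.val = false  [false]
37. n19.mk = -2  [terminal]
38. n20.live = "wm"  [terminal]
39. n18.acc = -5  [h.mk - 3]
40. n10.acc = 26  [B₃.acc + 31]
41. n0.cnt = "px"  ["px"]
42. n0.live = "yn"  ["yn"]
43. n0.hot = -6  [S.tag - 27]

25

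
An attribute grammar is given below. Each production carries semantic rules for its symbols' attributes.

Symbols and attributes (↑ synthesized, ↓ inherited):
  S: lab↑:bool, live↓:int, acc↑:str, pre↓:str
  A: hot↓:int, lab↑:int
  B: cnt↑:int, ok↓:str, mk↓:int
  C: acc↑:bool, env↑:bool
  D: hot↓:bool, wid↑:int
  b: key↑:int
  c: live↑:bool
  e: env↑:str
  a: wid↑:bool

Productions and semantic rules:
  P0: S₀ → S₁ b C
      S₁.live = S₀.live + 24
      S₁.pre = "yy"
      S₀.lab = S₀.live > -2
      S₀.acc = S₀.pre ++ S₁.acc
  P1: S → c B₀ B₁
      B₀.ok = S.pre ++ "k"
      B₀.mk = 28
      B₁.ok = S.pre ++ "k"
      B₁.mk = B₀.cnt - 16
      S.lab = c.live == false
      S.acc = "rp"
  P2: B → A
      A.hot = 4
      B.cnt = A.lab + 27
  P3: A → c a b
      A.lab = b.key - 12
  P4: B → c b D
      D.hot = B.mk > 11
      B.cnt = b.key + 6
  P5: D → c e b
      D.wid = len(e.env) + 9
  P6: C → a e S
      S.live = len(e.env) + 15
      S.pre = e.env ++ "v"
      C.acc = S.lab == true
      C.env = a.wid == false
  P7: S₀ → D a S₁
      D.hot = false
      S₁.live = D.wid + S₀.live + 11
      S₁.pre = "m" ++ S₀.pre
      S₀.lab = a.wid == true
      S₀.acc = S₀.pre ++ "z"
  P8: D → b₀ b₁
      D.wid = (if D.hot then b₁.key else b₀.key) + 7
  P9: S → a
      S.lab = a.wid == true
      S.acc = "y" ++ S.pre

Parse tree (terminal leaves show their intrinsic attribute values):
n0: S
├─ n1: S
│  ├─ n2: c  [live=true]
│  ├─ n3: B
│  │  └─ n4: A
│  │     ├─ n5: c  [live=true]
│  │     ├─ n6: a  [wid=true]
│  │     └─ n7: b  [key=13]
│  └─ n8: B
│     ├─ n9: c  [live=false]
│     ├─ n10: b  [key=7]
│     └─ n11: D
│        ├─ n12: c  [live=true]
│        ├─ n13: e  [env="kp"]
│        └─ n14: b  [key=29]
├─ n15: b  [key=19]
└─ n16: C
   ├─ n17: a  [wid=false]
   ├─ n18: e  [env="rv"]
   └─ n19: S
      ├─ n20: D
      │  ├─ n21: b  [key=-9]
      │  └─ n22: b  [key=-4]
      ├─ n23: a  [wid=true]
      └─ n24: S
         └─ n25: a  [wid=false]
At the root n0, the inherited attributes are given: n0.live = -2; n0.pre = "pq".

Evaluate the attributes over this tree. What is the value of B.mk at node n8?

1. n0.live = -2  [given at root]
2. n0.pre = "pq"  [given at root]
3. n1.live = 22  [S₀.live + 24]
4. n1.pre = "yy"  ["yy"]
5. n2.live = true  [terminal]
6. n3.ok = "yyk"  [S.pre ++ "k"]
7. n3.mk = 28  [28]
8. n4.hot = 4  [4]
9. n5.live = true  [terminal]
10. n6.wid = true  [terminal]
11. n7.key = 13  [terminal]
12. n4.lab = 1  [b.key - 12]
13. n3.cnt = 28  [A.lab + 27]
14. n8.ok = "yyk"  [S.pre ++ "k"]
15. n8.mk = 12  [B₀.cnt - 16]
16. n9.live = false  [terminal]
17. n10.key = 7  [terminal]
18. n11.hot = true  [B.mk > 11]
19. n12.live = true  [terminal]
20. n13.env = "kp"  [terminal]
21. n14.key = 29  [terminal]
22. n11.wid = 11  [len(e.env) + 9]
23. n8.cnt = 13  [b.key + 6]
24. n1.lab = false  [c.live == false]
25. n1.acc = "rp"  ["rp"]
26. n15.key = 19  [terminal]
27. n17.wid = false  [terminal]
28. n18.env = "rv"  [terminal]
29. n19.live = 17  [len(e.env) + 15]
30. n19.pre = "rvv"  [e.env ++ "v"]
31. n20.hot = false  [false]
32. n21.key = -9  [terminal]
33. n22.key = -4  [terminal]
34. n20.wid = -2  [(if D.hot then b₁.key else b₀.key) + 7]
35. n23.wid = true  [terminal]
36. n24.live = 26  [D.wid + S₀.live + 11]
37. n24.pre = "mrvv"  ["m" ++ S₀.pre]
38. n25.wid = false  [terminal]
39. n24.lab = false  [a.wid == true]
40. n24.acc = "ymrvv"  ["y" ++ S.pre]
41. n19.lab = true  [a.wid == true]
42. n19.acc = "rvvz"  [S₀.pre ++ "z"]
43. n16.acc = true  [S.lab == true]
44. n16.env = true  [a.wid == false]
45. n0.lab = false  [S₀.live > -2]
46. n0.acc = "pqrp"  [S₀.pre ++ S₁.acc]

12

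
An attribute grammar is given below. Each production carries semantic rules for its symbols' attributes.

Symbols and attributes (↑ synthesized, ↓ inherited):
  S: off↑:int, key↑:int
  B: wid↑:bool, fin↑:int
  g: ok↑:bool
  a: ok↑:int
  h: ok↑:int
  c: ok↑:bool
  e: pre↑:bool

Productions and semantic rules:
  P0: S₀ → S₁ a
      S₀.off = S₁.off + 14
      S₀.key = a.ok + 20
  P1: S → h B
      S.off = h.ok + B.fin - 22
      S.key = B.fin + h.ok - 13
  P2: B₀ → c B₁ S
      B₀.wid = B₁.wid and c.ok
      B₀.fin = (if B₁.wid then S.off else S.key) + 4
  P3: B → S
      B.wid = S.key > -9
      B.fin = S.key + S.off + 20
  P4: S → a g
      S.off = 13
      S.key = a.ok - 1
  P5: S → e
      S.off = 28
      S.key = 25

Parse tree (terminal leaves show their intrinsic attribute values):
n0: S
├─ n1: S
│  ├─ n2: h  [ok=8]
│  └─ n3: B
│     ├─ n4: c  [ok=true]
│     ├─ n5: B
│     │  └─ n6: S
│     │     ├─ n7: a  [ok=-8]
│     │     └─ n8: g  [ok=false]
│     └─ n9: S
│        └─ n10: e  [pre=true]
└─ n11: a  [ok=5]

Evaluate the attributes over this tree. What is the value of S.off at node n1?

1. n2.ok = 8  [terminal]
2. n4.ok = true  [terminal]
3. n7.ok = -8  [terminal]
4. n8.ok = false  [terminal]
5. n6.off = 13  [13]
6. n6.key = -9  [a.ok - 1]
7. n5.wid = false  [S.key > -9]
8. n5.fin = 24  [S.key + S.off + 20]
9. n10.pre = true  [terminal]
10. n9.off = 28  [28]
11. n9.key = 25  [25]
12. n3.wid = false  [B₁.wid and c.ok]
13. n3.fin = 29  [(if B₁.wid then S.off else S.key) + 4]
14. n1.off = 15  [h.ok + B.fin - 22]
15. n1.key = 24  [B.fin + h.ok - 13]
16. n11.ok = 5  [terminal]
17. n0.off = 29  [S₁.off + 14]
18. n0.key = 25  [a.ok + 20]

15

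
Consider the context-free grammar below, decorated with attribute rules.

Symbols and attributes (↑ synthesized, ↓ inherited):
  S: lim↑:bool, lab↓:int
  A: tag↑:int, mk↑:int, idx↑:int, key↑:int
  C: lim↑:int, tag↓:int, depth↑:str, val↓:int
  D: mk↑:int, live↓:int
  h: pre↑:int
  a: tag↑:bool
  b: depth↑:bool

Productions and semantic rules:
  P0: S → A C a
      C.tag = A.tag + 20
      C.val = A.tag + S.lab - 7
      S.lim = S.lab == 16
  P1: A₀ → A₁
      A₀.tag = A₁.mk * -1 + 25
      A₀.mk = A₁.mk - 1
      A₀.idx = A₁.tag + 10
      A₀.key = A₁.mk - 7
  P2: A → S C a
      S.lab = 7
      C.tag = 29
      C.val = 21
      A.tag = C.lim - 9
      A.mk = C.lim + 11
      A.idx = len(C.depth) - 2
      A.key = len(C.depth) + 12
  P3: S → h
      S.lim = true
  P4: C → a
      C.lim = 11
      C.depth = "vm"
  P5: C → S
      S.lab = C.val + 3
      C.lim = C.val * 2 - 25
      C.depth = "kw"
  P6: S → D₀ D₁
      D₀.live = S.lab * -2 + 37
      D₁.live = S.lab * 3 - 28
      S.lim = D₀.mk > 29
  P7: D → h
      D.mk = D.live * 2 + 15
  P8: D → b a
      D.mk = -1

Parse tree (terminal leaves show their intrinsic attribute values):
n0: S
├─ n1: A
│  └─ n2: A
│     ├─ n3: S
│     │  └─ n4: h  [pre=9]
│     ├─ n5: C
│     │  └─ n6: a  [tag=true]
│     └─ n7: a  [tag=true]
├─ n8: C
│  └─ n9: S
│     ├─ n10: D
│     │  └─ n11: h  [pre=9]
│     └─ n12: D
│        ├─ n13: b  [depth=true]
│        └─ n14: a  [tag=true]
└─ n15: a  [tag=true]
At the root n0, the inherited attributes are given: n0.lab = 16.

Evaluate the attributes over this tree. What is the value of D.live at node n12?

1. n0.lab = 16  [given at root]
2. n3.lab = 7  [7]
3. n4.pre = 9  [terminal]
4. n3.lim = true  [true]
5. n5.tag = 29  [29]
6. n5.val = 21  [21]
7. n6.tag = true  [terminal]
8. n5.lim = 11  [11]
9. n5.depth = "vm"  ["vm"]
10. n7.tag = true  [terminal]
11. n2.tag = 2  [C.lim - 9]
12. n2.mk = 22  [C.lim + 11]
13. n2.idx = 0  [len(C.depth) - 2]
14. n2.key = 14  [len(C.depth) + 12]
15. n1.tag = 3  [A₁.mk * -1 + 25]
16. n1.mk = 21  [A₁.mk - 1]
17. n1.idx = 12  [A₁.tag + 10]
18. n1.key = 15  [A₁.mk - 7]
19. n8.tag = 23  [A.tag + 20]
20. n8.val = 12  [A.tag + S.lab - 7]
21. n9.lab = 15  [C.val + 3]
22. n10.live = 7  [S.lab * -2 + 37]
23. n11.pre = 9  [terminal]
24. n10.mk = 29  [D.live * 2 + 15]
25. n12.live = 17  [S.lab * 3 - 28]
26. n13.depth = true  [terminal]
27. n14.tag = true  [terminal]
28. n12.mk = -1  [-1]
29. n9.lim = false  [D₀.mk > 29]
30. n8.lim = -1  [C.val * 2 - 25]
31. n8.depth = "kw"  ["kw"]
32. n15.tag = true  [terminal]
33. n0.lim = true  [S.lab == 16]

17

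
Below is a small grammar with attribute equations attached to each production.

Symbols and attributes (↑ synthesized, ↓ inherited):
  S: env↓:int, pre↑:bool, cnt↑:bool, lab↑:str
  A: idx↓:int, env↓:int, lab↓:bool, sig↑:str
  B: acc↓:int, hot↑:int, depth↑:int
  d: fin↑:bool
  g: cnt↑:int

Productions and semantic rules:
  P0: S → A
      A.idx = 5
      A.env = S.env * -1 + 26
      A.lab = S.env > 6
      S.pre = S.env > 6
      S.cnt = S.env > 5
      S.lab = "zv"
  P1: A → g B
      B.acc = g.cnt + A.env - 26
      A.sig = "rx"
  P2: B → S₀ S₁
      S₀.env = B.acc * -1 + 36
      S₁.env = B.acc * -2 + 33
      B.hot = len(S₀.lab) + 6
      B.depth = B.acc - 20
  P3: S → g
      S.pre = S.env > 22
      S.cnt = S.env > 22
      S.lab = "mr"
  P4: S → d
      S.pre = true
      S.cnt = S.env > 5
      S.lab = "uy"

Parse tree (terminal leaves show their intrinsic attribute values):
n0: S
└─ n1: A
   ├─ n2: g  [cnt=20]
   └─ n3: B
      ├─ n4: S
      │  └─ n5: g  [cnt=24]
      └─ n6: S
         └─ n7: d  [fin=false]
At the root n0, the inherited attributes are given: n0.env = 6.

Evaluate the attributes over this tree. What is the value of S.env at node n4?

1. n0.env = 6  [given at root]
2. n1.idx = 5  [5]
3. n1.env = 20  [S.env * -1 + 26]
4. n1.lab = false  [S.env > 6]
5. n2.cnt = 20  [terminal]
6. n3.acc = 14  [g.cnt + A.env - 26]
7. n4.env = 22  [B.acc * -1 + 36]
8. n5.cnt = 24  [terminal]
9. n4.pre = false  [S.env > 22]
10. n4.cnt = false  [S.env > 22]
11. n4.lab = "mr"  ["mr"]
12. n6.env = 5  [B.acc * -2 + 33]
13. n7.fin = false  [terminal]
14. n6.pre = true  [true]
15. n6.cnt = false  [S.env > 5]
16. n6.lab = "uy"  ["uy"]
17. n3.hot = 8  [len(S₀.lab) + 6]
18. n3.depth = -6  [B.acc - 20]
19. n1.sig = "rx"  ["rx"]
20. n0.pre = false  [S.env > 6]
21. n0.cnt = true  [S.env > 5]
22. n0.lab = "zv"  ["zv"]

22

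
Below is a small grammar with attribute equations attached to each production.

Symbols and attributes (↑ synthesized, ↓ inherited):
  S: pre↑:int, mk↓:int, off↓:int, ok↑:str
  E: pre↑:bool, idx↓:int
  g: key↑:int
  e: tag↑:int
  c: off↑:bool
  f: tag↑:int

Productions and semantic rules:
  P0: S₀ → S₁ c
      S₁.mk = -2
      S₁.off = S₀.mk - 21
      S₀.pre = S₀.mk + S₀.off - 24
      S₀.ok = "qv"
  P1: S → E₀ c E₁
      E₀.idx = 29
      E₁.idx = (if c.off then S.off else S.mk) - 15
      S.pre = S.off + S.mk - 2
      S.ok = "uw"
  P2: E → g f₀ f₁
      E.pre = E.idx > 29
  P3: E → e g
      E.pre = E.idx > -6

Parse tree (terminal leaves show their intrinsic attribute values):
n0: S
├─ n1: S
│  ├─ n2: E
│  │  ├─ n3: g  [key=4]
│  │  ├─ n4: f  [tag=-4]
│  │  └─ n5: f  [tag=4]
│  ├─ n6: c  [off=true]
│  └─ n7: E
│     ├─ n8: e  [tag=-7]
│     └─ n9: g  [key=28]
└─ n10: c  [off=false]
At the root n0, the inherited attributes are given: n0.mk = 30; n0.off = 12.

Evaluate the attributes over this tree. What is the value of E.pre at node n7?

false

1. n0.mk = 30  [given at root]
2. n0.off = 12  [given at root]
3. n1.mk = -2  [-2]
4. n1.off = 9  [S₀.mk - 21]
5. n2.idx = 29  [29]
6. n3.key = 4  [terminal]
7. n4.tag = -4  [terminal]
8. n5.tag = 4  [terminal]
9. n2.pre = false  [E.idx > 29]
10. n6.off = true  [terminal]
11. n7.idx = -6  [(if c.off then S.off else S.mk) - 15]
12. n8.tag = -7  [terminal]
13. n9.key = 28  [terminal]
14. n7.pre = false  [E.idx > -6]
15. n1.pre = 5  [S.off + S.mk - 2]
16. n1.ok = "uw"  ["uw"]
17. n10.off = false  [terminal]
18. n0.pre = 18  [S₀.mk + S₀.off - 24]
19. n0.ok = "qv"  ["qv"]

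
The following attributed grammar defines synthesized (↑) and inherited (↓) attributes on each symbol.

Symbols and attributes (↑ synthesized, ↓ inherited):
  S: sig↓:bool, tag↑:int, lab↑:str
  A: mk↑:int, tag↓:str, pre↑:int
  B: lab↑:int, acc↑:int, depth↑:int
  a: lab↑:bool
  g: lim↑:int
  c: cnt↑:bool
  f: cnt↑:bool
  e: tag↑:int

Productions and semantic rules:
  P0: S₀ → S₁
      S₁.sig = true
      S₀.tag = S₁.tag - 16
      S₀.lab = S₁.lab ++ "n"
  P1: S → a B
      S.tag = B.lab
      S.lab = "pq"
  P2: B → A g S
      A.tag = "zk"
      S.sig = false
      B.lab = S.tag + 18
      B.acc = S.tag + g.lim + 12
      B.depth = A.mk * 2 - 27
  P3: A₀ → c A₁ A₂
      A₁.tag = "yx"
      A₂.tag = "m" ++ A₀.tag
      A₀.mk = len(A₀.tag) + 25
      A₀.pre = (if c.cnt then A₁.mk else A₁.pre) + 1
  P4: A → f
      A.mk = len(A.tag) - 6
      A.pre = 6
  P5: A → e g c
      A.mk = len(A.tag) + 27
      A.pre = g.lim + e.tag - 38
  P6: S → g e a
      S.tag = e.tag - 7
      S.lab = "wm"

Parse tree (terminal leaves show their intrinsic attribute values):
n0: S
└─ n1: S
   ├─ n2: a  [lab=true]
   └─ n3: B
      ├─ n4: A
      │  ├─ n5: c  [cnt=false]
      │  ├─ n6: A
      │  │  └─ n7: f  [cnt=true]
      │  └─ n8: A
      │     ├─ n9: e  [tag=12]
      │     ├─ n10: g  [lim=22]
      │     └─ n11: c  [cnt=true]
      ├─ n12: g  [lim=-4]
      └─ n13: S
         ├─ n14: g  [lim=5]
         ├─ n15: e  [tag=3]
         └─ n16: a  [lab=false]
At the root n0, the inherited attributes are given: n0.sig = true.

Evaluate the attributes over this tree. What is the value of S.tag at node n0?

-2

1. n0.sig = true  [given at root]
2. n1.sig = true  [true]
3. n2.lab = true  [terminal]
4. n4.tag = "zk"  ["zk"]
5. n5.cnt = false  [terminal]
6. n6.tag = "yx"  ["yx"]
7. n7.cnt = true  [terminal]
8. n6.mk = -4  [len(A.tag) - 6]
9. n6.pre = 6  [6]
10. n8.tag = "mzk"  ["m" ++ A₀.tag]
11. n9.tag = 12  [terminal]
12. n10.lim = 22  [terminal]
13. n11.cnt = true  [terminal]
14. n8.mk = 30  [len(A.tag) + 27]
15. n8.pre = -4  [g.lim + e.tag - 38]
16. n4.mk = 27  [len(A₀.tag) + 25]
17. n4.pre = 7  [(if c.cnt then A₁.mk else A₁.pre) + 1]
18. n12.lim = -4  [terminal]
19. n13.sig = false  [false]
20. n14.lim = 5  [terminal]
21. n15.tag = 3  [terminal]
22. n16.lab = false  [terminal]
23. n13.tag = -4  [e.tag - 7]
24. n13.lab = "wm"  ["wm"]
25. n3.lab = 14  [S.tag + 18]
26. n3.acc = 4  [S.tag + g.lim + 12]
27. n3.depth = 27  [A.mk * 2 - 27]
28. n1.tag = 14  [B.lab]
29. n1.lab = "pq"  ["pq"]
30. n0.tag = -2  [S₁.tag - 16]
31. n0.lab = "pqn"  [S₁.lab ++ "n"]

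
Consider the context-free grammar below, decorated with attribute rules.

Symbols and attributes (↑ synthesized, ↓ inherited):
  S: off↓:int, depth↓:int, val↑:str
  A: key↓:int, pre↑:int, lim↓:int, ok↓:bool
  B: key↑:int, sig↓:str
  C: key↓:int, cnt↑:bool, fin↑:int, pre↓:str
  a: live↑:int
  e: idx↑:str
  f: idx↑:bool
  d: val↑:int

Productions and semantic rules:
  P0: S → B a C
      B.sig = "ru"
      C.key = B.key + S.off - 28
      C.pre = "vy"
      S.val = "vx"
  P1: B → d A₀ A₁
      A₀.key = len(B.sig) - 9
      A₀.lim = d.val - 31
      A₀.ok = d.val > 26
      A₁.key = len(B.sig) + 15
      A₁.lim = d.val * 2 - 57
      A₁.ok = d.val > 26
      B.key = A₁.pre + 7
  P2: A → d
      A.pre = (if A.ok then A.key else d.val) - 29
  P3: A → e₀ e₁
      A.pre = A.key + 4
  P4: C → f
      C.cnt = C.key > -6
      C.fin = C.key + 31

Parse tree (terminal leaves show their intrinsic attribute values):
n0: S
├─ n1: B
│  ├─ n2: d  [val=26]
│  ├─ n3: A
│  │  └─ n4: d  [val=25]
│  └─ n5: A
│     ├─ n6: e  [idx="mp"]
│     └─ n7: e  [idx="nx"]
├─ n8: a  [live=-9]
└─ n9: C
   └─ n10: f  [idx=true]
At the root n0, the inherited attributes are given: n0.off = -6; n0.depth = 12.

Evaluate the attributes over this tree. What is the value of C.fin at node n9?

1. n0.off = -6  [given at root]
2. n0.depth = 12  [given at root]
3. n1.sig = "ru"  ["ru"]
4. n2.val = 26  [terminal]
5. n3.key = -7  [len(B.sig) - 9]
6. n3.lim = -5  [d.val - 31]
7. n3.ok = false  [d.val > 26]
8. n4.val = 25  [terminal]
9. n3.pre = -4  [(if A.ok then A.key else d.val) - 29]
10. n5.key = 17  [len(B.sig) + 15]
11. n5.lim = -5  [d.val * 2 - 57]
12. n5.ok = false  [d.val > 26]
13. n6.idx = "mp"  [terminal]
14. n7.idx = "nx"  [terminal]
15. n5.pre = 21  [A.key + 4]
16. n1.key = 28  [A₁.pre + 7]
17. n8.live = -9  [terminal]
18. n9.key = -6  [B.key + S.off - 28]
19. n9.pre = "vy"  ["vy"]
20. n10.idx = true  [terminal]
21. n9.cnt = false  [C.key > -6]
22. n9.fin = 25  [C.key + 31]
23. n0.val = "vx"  ["vx"]

25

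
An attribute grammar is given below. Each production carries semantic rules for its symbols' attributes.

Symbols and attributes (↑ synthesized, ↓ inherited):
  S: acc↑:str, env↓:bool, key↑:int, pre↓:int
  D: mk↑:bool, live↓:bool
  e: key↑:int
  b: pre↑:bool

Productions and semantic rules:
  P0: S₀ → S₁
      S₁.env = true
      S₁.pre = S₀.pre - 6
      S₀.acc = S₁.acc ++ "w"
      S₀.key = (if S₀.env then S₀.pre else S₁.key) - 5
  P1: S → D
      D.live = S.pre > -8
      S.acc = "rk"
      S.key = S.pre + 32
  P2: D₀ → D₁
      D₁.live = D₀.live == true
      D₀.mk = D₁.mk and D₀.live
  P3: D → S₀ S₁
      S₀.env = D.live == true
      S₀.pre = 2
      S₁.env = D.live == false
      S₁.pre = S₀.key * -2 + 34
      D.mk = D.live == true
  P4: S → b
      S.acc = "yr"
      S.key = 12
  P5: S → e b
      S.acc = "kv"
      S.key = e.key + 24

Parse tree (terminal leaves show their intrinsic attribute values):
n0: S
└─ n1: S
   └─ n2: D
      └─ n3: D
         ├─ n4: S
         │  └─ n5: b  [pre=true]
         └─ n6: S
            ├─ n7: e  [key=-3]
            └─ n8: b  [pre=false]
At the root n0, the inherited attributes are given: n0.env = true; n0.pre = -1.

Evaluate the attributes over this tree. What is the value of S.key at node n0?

1. n0.env = true  [given at root]
2. n0.pre = -1  [given at root]
3. n1.env = true  [true]
4. n1.pre = -7  [S₀.pre - 6]
5. n2.live = true  [S.pre > -8]
6. n3.live = true  [D₀.live == true]
7. n4.env = true  [D.live == true]
8. n4.pre = 2  [2]
9. n5.pre = true  [terminal]
10. n4.acc = "yr"  ["yr"]
11. n4.key = 12  [12]
12. n6.env = false  [D.live == false]
13. n6.pre = 10  [S₀.key * -2 + 34]
14. n7.key = -3  [terminal]
15. n8.pre = false  [terminal]
16. n6.acc = "kv"  ["kv"]
17. n6.key = 21  [e.key + 24]
18. n3.mk = true  [D.live == true]
19. n2.mk = true  [D₁.mk and D₀.live]
20. n1.acc = "rk"  ["rk"]
21. n1.key = 25  [S.pre + 32]
22. n0.acc = "rkw"  [S₁.acc ++ "w"]
23. n0.key = -6  [(if S₀.env then S₀.pre else S₁.key) - 5]

-6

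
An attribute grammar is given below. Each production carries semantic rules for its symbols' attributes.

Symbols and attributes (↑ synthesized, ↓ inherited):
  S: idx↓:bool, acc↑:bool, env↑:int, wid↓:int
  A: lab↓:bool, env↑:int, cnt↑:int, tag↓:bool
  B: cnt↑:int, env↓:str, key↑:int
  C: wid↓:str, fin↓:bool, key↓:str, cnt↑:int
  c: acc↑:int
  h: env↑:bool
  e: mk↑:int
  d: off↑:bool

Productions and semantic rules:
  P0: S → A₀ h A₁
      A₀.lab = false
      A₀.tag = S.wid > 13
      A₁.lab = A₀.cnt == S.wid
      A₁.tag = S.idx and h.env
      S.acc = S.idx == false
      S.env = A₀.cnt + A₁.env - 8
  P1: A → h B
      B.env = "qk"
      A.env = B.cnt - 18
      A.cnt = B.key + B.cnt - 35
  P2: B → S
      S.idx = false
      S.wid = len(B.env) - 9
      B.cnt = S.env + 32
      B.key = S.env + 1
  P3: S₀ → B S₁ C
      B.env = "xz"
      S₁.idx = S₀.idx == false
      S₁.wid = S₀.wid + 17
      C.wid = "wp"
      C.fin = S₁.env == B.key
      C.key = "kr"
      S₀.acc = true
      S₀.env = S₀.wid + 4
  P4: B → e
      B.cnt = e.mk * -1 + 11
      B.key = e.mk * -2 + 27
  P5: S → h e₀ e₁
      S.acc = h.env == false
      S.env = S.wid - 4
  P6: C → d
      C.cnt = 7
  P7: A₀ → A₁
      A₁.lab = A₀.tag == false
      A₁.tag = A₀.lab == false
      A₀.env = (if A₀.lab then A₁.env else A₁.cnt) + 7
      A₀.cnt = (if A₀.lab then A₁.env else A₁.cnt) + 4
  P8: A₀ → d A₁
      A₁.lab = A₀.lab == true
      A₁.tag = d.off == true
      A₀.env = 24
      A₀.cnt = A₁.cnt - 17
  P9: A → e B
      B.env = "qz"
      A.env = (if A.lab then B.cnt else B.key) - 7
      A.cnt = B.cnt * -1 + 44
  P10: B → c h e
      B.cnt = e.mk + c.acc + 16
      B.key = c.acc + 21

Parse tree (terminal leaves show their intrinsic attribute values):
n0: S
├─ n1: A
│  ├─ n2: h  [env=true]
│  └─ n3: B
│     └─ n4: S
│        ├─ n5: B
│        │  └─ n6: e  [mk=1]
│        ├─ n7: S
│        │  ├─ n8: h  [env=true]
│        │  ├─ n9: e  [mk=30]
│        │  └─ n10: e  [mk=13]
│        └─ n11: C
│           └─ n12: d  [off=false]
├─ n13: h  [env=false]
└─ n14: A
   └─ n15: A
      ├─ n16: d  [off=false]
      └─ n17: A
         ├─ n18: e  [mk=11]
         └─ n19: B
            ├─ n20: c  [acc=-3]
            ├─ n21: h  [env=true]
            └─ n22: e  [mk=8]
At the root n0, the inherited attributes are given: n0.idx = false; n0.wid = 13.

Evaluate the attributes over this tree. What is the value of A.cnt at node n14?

1. n0.idx = false  [given at root]
2. n0.wid = 13  [given at root]
3. n1.lab = false  [false]
4. n1.tag = false  [S.wid > 13]
5. n2.env = true  [terminal]
6. n3.env = "qk"  ["qk"]
7. n4.idx = false  [false]
8. n4.wid = -7  [len(B.env) - 9]
9. n5.env = "xz"  ["xz"]
10. n6.mk = 1  [terminal]
11. n5.cnt = 10  [e.mk * -1 + 11]
12. n5.key = 25  [e.mk * -2 + 27]
13. n7.idx = true  [S₀.idx == false]
14. n7.wid = 10  [S₀.wid + 17]
15. n8.env = true  [terminal]
16. n9.mk = 30  [terminal]
17. n10.mk = 13  [terminal]
18. n7.acc = false  [h.env == false]
19. n7.env = 6  [S.wid - 4]
20. n11.wid = "wp"  ["wp"]
21. n11.fin = false  [S₁.env == B.key]
22. n11.key = "kr"  ["kr"]
23. n12.off = false  [terminal]
24. n11.cnt = 7  [7]
25. n4.acc = true  [true]
26. n4.env = -3  [S₀.wid + 4]
27. n3.cnt = 29  [S.env + 32]
28. n3.key = -2  [S.env + 1]
29. n1.env = 11  [B.cnt - 18]
30. n1.cnt = -8  [B.key + B.cnt - 35]
31. n13.env = false  [terminal]
32. n14.lab = false  [A₀.cnt == S.wid]
33. n14.tag = false  [S.idx and h.env]
34. n15.lab = true  [A₀.tag == false]
35. n15.tag = true  [A₀.lab == false]
36. n16.off = false  [terminal]
37. n17.lab = true  [A₀.lab == true]
38. n17.tag = false  [d.off == true]
39. n18.mk = 11  [terminal]
40. n19.env = "qz"  ["qz"]
41. n20.acc = -3  [terminal]
42. n21.env = true  [terminal]
43. n22.mk = 8  [terminal]
44. n19.cnt = 21  [e.mk + c.acc + 16]
45. n19.key = 18  [c.acc + 21]
46. n17.env = 14  [(if A.lab then B.cnt else B.key) - 7]
47. n17.cnt = 23  [B.cnt * -1 + 44]
48. n15.env = 24  [24]
49. n15.cnt = 6  [A₁.cnt - 17]
50. n14.env = 13  [(if A₀.lab then A₁.env else A₁.cnt) + 7]
51. n14.cnt = 10  [(if A₀.lab then A₁.env else A₁.cnt) + 4]
52. n0.acc = true  [S.idx == false]
53. n0.env = -3  [A₀.cnt + A₁.env - 8]

10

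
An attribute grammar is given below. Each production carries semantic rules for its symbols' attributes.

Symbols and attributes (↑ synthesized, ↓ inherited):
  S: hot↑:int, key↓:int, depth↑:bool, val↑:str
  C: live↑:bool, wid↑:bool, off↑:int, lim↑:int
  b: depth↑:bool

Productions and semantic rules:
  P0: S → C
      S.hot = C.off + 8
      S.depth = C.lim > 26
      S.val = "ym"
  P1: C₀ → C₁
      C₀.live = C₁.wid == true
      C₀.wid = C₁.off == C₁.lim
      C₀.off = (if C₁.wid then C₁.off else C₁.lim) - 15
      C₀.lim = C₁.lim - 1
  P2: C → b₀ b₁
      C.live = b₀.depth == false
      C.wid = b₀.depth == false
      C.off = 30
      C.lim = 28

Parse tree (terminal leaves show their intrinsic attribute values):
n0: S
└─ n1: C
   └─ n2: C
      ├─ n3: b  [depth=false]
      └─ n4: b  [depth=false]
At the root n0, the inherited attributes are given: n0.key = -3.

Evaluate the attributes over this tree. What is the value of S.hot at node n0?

1. n0.key = -3  [given at root]
2. n3.depth = false  [terminal]
3. n4.depth = false  [terminal]
4. n2.live = true  [b₀.depth == false]
5. n2.wid = true  [b₀.depth == false]
6. n2.off = 30  [30]
7. n2.lim = 28  [28]
8. n1.live = true  [C₁.wid == true]
9. n1.wid = false  [C₁.off == C₁.lim]
10. n1.off = 15  [(if C₁.wid then C₁.off else C₁.lim) - 15]
11. n1.lim = 27  [C₁.lim - 1]
12. n0.hot = 23  [C.off + 8]
13. n0.depth = true  [C.lim > 26]
14. n0.val = "ym"  ["ym"]

23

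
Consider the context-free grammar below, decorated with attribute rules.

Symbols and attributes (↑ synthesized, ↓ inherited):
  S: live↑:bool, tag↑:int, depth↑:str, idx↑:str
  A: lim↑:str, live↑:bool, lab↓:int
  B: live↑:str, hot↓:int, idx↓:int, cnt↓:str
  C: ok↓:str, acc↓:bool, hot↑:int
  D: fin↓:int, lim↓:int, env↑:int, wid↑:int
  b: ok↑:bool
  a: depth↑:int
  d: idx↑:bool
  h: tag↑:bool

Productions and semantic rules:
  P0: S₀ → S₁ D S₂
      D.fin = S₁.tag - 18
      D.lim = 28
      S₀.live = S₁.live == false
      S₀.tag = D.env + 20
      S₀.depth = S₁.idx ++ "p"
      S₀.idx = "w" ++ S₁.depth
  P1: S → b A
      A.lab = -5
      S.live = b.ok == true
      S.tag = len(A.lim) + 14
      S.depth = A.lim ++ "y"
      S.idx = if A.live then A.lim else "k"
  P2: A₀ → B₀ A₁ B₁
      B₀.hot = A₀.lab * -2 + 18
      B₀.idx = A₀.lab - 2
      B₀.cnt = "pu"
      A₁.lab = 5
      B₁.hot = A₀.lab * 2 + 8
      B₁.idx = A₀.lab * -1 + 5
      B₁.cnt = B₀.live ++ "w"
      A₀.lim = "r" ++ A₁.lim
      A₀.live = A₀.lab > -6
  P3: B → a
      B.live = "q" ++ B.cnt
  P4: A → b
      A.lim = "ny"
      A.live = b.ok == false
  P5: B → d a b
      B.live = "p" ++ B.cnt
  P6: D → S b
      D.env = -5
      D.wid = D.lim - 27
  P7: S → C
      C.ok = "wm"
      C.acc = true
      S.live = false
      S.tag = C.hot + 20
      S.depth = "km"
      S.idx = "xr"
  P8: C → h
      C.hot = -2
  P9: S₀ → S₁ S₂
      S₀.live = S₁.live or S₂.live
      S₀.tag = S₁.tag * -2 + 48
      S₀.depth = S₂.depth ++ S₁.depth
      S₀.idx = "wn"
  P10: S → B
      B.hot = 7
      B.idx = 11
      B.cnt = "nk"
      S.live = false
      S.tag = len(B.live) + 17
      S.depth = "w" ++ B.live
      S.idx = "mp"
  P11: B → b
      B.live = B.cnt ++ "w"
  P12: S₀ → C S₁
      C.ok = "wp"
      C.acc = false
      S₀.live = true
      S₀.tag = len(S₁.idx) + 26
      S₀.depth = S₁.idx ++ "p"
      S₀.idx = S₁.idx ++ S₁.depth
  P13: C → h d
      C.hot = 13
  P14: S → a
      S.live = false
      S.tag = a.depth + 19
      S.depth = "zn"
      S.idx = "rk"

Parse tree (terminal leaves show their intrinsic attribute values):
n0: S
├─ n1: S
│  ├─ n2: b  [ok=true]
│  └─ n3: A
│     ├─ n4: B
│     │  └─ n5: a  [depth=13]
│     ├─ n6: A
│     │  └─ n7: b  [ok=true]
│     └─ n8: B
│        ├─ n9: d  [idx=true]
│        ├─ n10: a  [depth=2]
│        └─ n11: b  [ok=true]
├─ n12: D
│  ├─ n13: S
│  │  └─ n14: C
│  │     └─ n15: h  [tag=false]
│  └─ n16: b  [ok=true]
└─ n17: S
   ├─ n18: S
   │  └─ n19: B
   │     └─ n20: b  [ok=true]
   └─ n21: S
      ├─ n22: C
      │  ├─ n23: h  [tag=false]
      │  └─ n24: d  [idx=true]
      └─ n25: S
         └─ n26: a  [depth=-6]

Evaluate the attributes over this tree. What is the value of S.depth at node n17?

1. n2.ok = true  [terminal]
2. n3.lab = -5  [-5]
3. n4.hot = 28  [A₀.lab * -2 + 18]
4. n4.idx = -7  [A₀.lab - 2]
5. n4.cnt = "pu"  ["pu"]
6. n5.depth = 13  [terminal]
7. n4.live = "qpu"  ["q" ++ B.cnt]
8. n6.lab = 5  [5]
9. n7.ok = true  [terminal]
10. n6.lim = "ny"  ["ny"]
11. n6.live = false  [b.ok == false]
12. n8.hot = -2  [A₀.lab * 2 + 8]
13. n8.idx = 10  [A₀.lab * -1 + 5]
14. n8.cnt = "qpuw"  [B₀.live ++ "w"]
15. n9.idx = true  [terminal]
16. n10.depth = 2  [terminal]
17. n11.ok = true  [terminal]
18. n8.live = "pqpuw"  ["p" ++ B.cnt]
19. n3.lim = "rny"  ["r" ++ A₁.lim]
20. n3.live = true  [A₀.lab > -6]
21. n1.live = true  [b.ok == true]
22. n1.tag = 17  [len(A.lim) + 14]
23. n1.depth = "rnyy"  [A.lim ++ "y"]
24. n1.idx = "rny"  [if A.live then A.lim else "k"]
25. n12.fin = -1  [S₁.tag - 18]
26. n12.lim = 28  [28]
27. n14.ok = "wm"  ["wm"]
28. n14.acc = true  [true]
29. n15.tag = false  [terminal]
30. n14.hot = -2  [-2]
31. n13.live = false  [false]
32. n13.tag = 18  [C.hot + 20]
33. n13.depth = "km"  ["km"]
34. n13.idx = "xr"  ["xr"]
35. n16.ok = true  [terminal]
36. n12.env = -5  [-5]
37. n12.wid = 1  [D.lim - 27]
38. n19.hot = 7  [7]
39. n19.idx = 11  [11]
40. n19.cnt = "nk"  ["nk"]
41. n20.ok = true  [terminal]
42. n19.live = "nkw"  [B.cnt ++ "w"]
43. n18.live = false  [false]
44. n18.tag = 20  [len(B.live) + 17]
45. n18.depth = "wnkw"  ["w" ++ B.live]
46. n18.idx = "mp"  ["mp"]
47. n22.ok = "wp"  ["wp"]
48. n22.acc = false  [false]
49. n23.tag = false  [terminal]
50. n24.idx = true  [terminal]
51. n22.hot = 13  [13]
52. n26.depth = -6  [terminal]
53. n25.live = false  [false]
54. n25.tag = 13  [a.depth + 19]
55. n25.depth = "zn"  ["zn"]
56. n25.idx = "rk"  ["rk"]
57. n21.live = true  [true]
58. n21.tag = 28  [len(S₁.idx) + 26]
59. n21.depth = "rkp"  [S₁.idx ++ "p"]
60. n21.idx = "rkzn"  [S₁.idx ++ S₁.depth]
61. n17.live = true  [S₁.live or S₂.live]
62. n17.tag = 8  [S₁.tag * -2 + 48]
63. n17.depth = "rkpwnkw"  [S₂.depth ++ S₁.depth]
64. n17.idx = "wn"  ["wn"]
65. n0.live = false  [S₁.live == false]
66. n0.tag = 15  [D.env + 20]
67. n0.depth = "rnyp"  [S₁.idx ++ "p"]
68. n0.idx = "wrnyy"  ["w" ++ S₁.depth]

"rkpwnkw"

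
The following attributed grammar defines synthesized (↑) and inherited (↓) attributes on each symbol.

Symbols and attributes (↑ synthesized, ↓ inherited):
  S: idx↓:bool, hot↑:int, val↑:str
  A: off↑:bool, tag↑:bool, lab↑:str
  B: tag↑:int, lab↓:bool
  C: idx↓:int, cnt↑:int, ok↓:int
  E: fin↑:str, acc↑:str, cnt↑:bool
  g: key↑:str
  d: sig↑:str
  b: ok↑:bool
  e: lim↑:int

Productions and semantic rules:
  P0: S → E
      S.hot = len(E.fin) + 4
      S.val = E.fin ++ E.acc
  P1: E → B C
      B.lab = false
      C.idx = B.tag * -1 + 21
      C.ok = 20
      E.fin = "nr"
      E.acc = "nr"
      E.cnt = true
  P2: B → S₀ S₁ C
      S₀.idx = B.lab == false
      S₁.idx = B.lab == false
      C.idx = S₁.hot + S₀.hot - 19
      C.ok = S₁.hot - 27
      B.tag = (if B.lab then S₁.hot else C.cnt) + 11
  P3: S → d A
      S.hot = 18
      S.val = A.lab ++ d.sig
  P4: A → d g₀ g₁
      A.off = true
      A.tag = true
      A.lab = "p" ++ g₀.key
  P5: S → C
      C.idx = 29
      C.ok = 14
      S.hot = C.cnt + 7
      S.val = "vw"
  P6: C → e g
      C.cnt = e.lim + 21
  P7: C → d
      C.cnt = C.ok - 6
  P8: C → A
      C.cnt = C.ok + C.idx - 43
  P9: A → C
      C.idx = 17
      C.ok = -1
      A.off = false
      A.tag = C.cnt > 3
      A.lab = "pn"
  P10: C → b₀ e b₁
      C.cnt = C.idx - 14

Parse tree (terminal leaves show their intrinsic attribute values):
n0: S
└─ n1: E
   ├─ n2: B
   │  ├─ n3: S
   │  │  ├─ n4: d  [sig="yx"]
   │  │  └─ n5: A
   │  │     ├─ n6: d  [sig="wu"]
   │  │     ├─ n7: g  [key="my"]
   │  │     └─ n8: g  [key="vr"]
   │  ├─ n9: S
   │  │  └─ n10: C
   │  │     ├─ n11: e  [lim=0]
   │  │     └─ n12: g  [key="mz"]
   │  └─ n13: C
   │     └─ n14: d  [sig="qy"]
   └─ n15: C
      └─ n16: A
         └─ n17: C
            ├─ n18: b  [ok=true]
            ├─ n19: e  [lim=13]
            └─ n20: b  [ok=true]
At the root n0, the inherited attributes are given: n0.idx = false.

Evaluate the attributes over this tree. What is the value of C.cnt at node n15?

1. n0.idx = false  [given at root]
2. n2.lab = false  [false]
3. n3.idx = true  [B.lab == false]
4. n4.sig = "yx"  [terminal]
5. n6.sig = "wu"  [terminal]
6. n7.key = "my"  [terminal]
7. n8.key = "vr"  [terminal]
8. n5.off = true  [true]
9. n5.tag = true  [true]
10. n5.lab = "pmy"  ["p" ++ g₀.key]
11. n3.hot = 18  [18]
12. n3.val = "pmyyx"  [A.lab ++ d.sig]
13. n9.idx = true  [B.lab == false]
14. n10.idx = 29  [29]
15. n10.ok = 14  [14]
16. n11.lim = 0  [terminal]
17. n12.key = "mz"  [terminal]
18. n10.cnt = 21  [e.lim + 21]
19. n9.hot = 28  [C.cnt + 7]
20. n9.val = "vw"  ["vw"]
21. n13.idx = 27  [S₁.hot + S₀.hot - 19]
22. n13.ok = 1  [S₁.hot - 27]
23. n14.sig = "qy"  [terminal]
24. n13.cnt = -5  [C.ok - 6]
25. n2.tag = 6  [(if B.lab then S₁.hot else C.cnt) + 11]
26. n15.idx = 15  [B.tag * -1 + 21]
27. n15.ok = 20  [20]
28. n17.idx = 17  [17]
29. n17.ok = -1  [-1]
30. n18.ok = true  [terminal]
31. n19.lim = 13  [terminal]
32. n20.ok = true  [terminal]
33. n17.cnt = 3  [C.idx - 14]
34. n16.off = false  [false]
35. n16.tag = false  [C.cnt > 3]
36. n16.lab = "pn"  ["pn"]
37. n15.cnt = -8  [C.ok + C.idx - 43]
38. n1.fin = "nr"  ["nr"]
39. n1.acc = "nr"  ["nr"]
40. n1.cnt = true  [true]
41. n0.hot = 6  [len(E.fin) + 4]
42. n0.val = "nrnr"  [E.fin ++ E.acc]

-8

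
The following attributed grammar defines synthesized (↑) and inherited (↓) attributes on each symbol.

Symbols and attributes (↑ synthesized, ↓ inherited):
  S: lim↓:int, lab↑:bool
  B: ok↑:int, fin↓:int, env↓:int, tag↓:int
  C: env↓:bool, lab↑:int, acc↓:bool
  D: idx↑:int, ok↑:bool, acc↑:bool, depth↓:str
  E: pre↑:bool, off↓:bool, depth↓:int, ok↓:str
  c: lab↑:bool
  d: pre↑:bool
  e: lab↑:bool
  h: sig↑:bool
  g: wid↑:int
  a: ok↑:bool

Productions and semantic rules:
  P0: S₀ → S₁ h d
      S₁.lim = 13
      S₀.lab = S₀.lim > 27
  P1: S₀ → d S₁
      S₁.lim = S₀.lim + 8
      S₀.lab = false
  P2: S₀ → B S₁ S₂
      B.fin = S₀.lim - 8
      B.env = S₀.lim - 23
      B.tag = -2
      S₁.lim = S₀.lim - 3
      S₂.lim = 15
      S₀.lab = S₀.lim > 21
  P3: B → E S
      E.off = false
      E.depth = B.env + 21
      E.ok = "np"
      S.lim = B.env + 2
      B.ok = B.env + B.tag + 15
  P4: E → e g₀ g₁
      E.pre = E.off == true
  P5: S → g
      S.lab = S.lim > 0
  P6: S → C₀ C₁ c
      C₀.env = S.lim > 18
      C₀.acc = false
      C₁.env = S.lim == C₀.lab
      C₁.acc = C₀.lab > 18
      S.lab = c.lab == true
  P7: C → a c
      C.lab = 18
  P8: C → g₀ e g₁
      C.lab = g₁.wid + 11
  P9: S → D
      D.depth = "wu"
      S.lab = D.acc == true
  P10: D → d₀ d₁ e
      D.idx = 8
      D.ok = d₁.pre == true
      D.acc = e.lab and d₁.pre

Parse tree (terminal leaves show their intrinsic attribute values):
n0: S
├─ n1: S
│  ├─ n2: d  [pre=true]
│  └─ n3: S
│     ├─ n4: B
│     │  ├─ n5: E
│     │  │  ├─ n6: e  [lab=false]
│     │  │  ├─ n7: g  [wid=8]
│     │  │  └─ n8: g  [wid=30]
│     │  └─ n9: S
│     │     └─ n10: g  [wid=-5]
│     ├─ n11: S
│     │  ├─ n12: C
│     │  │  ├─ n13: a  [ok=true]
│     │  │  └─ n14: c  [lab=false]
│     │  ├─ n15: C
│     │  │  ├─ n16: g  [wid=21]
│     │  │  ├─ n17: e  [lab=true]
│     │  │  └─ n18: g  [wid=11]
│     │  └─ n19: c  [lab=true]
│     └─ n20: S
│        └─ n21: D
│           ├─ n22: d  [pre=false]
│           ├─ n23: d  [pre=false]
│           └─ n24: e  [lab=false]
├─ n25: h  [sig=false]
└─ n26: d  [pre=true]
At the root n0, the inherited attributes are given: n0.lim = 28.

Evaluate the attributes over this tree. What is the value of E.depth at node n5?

19

1. n0.lim = 28  [given at root]
2. n1.lim = 13  [13]
3. n2.pre = true  [terminal]
4. n3.lim = 21  [S₀.lim + 8]
5. n4.fin = 13  [S₀.lim - 8]
6. n4.env = -2  [S₀.lim - 23]
7. n4.tag = -2  [-2]
8. n5.off = false  [false]
9. n5.depth = 19  [B.env + 21]
10. n5.ok = "np"  ["np"]
11. n6.lab = false  [terminal]
12. n7.wid = 8  [terminal]
13. n8.wid = 30  [terminal]
14. n5.pre = false  [E.off == true]
15. n9.lim = 0  [B.env + 2]
16. n10.wid = -5  [terminal]
17. n9.lab = false  [S.lim > 0]
18. n4.ok = 11  [B.env + B.tag + 15]
19. n11.lim = 18  [S₀.lim - 3]
20. n12.env = false  [S.lim > 18]
21. n12.acc = false  [false]
22. n13.ok = true  [terminal]
23. n14.lab = false  [terminal]
24. n12.lab = 18  [18]
25. n15.env = true  [S.lim == C₀.lab]
26. n15.acc = false  [C₀.lab > 18]
27. n16.wid = 21  [terminal]
28. n17.lab = true  [terminal]
29. n18.wid = 11  [terminal]
30. n15.lab = 22  [g₁.wid + 11]
31. n19.lab = true  [terminal]
32. n11.lab = true  [c.lab == true]
33. n20.lim = 15  [15]
34. n21.depth = "wu"  ["wu"]
35. n22.pre = false  [terminal]
36. n23.pre = false  [terminal]
37. n24.lab = false  [terminal]
38. n21.idx = 8  [8]
39. n21.ok = false  [d₁.pre == true]
40. n21.acc = false  [e.lab and d₁.pre]
41. n20.lab = false  [D.acc == true]
42. n3.lab = false  [S₀.lim > 21]
43. n1.lab = false  [false]
44. n25.sig = false  [terminal]
45. n26.pre = true  [terminal]
46. n0.lab = true  [S₀.lim > 27]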